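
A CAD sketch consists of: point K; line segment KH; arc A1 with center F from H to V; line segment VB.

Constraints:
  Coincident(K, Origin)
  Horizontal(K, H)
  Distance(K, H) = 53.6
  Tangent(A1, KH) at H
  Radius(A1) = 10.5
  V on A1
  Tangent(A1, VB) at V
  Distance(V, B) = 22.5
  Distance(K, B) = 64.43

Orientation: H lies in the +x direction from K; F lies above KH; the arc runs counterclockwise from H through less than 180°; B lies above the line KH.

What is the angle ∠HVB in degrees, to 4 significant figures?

122.8°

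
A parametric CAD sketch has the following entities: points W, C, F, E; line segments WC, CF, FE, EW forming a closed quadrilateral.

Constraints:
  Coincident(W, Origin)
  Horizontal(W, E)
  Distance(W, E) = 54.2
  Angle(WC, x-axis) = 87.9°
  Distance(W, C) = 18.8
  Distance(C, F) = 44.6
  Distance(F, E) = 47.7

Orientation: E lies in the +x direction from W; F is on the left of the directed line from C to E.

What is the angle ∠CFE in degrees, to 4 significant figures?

75.74°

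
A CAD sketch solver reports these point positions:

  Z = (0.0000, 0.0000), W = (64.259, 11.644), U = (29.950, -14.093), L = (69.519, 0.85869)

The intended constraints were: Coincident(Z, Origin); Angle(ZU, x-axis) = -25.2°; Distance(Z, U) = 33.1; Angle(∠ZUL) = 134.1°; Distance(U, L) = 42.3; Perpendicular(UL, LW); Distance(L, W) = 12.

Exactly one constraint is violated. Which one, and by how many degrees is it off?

Perpendicular(UL, LW) — off by 5.30°.

Z = (0.00, 0.00) ✓; ZU at -25.20° ✓; |ZU| = 33.10 ✓; ∠ZUL = 134.1° ✓; |UL| = 42.30 ✓; ∠(UL, LW) = 95.30° ✗; |LW| = 12.00 ✓.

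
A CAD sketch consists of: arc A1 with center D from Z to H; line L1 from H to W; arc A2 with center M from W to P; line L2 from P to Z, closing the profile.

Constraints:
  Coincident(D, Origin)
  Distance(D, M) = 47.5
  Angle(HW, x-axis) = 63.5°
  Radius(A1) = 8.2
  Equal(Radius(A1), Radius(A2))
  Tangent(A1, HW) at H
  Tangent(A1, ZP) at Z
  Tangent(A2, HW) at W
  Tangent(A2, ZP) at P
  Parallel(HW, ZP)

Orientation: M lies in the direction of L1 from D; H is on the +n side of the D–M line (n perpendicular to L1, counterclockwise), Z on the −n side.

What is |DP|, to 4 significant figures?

48.20

The slot axis is L1's direction at 63.5°, so u = (cos 63.5°, sin 63.5°) = (0.4462, 0.8949) and n = (−sin 63.5°, cos 63.5°) = (-0.8949, 0.4462). D is at the origin and M lies 47.5 along u from D, so M = 47.5·u = (21.19, 42.51). Tangency of A1 to both parallel lines with radius 8.2 puts H and Z at D ± 8.2·n: H = (-7.338, 3.659), Z = (7.338, -3.659). Equal radii place W and P the same way about M: W = M + 8.2·n = (13.86, 46.17), P = M − 8.2·n = (28.53, 38.85). Then |DP| = |P − D| = 48.20.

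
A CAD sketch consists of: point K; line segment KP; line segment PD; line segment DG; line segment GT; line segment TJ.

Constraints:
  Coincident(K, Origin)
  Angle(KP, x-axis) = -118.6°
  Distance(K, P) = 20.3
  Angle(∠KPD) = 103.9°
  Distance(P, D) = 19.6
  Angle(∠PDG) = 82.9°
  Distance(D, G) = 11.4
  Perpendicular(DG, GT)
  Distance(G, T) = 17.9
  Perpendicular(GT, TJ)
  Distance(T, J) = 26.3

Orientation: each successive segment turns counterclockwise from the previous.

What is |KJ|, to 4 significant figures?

37.69

The perpendicularity gives GT at right angles to DG, so GT runs at 144.6°; with |GT| = 17.9, T = (-3.254, -11.40). The perpendicularity gives TJ at right angles to GT, so TJ runs at -125.4°; with |TJ| = 26.3, J = (-18.49, -32.84). Then |KJ| = |J − K| = 37.69.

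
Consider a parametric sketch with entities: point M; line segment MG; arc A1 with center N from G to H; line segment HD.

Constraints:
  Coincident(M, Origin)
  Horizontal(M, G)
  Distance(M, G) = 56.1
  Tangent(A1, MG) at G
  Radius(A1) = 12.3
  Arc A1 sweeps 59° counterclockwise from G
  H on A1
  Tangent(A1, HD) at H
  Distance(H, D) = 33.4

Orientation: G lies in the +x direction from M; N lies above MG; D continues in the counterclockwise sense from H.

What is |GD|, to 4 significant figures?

44.35

On A1, G sits at bearing -90° from N; a 59° counterclockwise sweep puts H at bearing -31°, so H = N + 12.3·(cos -31°, sin -31°) = (66.64, 5.965). The tangent condition forces NH to be normal to HD, so HD runs along (−sin -31°, cos -31°); with |HD| = 33.4, D = (83.85, 34.59). Then |GD| = |D − G| = 44.35.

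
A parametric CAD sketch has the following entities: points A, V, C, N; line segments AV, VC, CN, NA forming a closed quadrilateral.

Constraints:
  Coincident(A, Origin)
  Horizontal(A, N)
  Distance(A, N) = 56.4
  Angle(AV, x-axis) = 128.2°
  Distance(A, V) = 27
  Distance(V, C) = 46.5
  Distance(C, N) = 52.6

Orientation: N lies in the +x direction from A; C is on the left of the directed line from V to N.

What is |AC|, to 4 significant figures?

48.88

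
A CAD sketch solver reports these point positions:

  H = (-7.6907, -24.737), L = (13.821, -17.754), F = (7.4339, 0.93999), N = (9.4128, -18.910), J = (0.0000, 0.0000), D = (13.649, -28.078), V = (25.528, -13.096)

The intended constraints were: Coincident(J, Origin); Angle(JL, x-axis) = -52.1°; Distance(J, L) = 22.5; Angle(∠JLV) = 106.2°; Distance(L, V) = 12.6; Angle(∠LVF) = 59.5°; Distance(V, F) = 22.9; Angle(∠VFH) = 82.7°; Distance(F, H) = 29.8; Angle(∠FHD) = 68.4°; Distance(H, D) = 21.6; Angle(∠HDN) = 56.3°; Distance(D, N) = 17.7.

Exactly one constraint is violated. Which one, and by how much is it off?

Distance(D, N) = 17.7 — off by 7.60.

J = (0.00, 0.00) ✓; JL at -52.10° ✓; |JL| = 22.50 ✓; ∠JLV = 106.2° ✓; |LV| = 12.60 ✓; ∠LVF = 59.50° ✓; |VF| = 22.90 ✓; ∠VFH = 82.70° ✓; |FH| = 29.80 ✓; ∠FHD = 68.40° ✓; |HD| = 21.60 ✓; ∠HDN = 56.30° ✓; |DN| = 10.10 ✗.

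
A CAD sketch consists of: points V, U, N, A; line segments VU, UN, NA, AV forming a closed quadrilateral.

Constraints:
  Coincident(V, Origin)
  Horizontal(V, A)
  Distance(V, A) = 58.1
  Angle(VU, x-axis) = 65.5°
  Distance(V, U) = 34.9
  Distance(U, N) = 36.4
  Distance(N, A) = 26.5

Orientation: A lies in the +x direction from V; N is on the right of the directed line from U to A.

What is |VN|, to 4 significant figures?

31.60

Checks: |UN| = 36.40 ✓; |NA| = 26.50 ✓.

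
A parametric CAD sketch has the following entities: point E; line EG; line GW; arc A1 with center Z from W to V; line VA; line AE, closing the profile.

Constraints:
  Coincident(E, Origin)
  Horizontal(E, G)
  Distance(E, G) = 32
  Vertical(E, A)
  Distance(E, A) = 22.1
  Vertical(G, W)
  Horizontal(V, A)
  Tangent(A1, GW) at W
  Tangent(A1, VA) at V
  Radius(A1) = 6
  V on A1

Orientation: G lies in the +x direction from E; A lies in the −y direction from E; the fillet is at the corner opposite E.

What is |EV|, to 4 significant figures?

34.12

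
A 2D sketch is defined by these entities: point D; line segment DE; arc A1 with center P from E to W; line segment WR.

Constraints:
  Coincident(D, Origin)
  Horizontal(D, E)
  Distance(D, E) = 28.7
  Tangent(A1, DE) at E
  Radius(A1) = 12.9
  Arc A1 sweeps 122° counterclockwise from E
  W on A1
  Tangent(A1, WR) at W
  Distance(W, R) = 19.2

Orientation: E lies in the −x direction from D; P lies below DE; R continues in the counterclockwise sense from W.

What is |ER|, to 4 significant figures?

36.03

D is at the origin; D and E share the same y with |DE| = 28.7 and E on the −x side, so E = (-28.70, 0.000). The tangent condition forces PE to be normal to DE, so P = E + (0, -12.9) = (-28.70, -12.90). On A1, E sits at bearing 90° from P; a 122° counterclockwise sweep puts W at bearing 212°, so W = P + 12.9·(cos 212°, sin 212°) = (-39.64, -19.74). A1 meets WR tangentially, so PW is at right angles to WR, so WR runs along (−sin 212°, cos 212°); with |WR| = 19.2, R = (-29.47, -36.02). Then |ER| = |R − E| = 36.03.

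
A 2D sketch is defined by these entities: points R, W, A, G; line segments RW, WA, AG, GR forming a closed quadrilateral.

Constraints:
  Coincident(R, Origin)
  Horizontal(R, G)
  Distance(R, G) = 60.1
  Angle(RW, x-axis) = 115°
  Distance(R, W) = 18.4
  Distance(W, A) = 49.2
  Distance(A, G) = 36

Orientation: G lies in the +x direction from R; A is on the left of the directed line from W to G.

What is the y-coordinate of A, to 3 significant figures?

29.6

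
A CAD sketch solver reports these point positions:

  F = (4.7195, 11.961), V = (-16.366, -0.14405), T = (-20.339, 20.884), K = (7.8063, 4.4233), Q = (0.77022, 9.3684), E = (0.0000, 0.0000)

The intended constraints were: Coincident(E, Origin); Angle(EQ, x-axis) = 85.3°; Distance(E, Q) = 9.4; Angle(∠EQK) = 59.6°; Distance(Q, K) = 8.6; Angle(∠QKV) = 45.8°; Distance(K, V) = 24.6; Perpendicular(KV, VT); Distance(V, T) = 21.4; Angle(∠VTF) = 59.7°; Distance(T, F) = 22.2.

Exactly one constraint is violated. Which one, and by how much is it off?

Distance(T, F) = 22.2 — off by 4.40.

E = (0.00, 0.00) ✓; EQ at 85.30° ✓; |EQ| = 9.400 ✓; ∠EQK = 59.60° ✓; |QK| = 8.600 ✓; ∠QKV = 45.80° ✓; |KV| = 24.60 ✓; ∠(KV, VT) = 90.00° ✓; |VT| = 21.40 ✓; ∠VTF = 59.70° ✓; |TF| = 26.60 ✗.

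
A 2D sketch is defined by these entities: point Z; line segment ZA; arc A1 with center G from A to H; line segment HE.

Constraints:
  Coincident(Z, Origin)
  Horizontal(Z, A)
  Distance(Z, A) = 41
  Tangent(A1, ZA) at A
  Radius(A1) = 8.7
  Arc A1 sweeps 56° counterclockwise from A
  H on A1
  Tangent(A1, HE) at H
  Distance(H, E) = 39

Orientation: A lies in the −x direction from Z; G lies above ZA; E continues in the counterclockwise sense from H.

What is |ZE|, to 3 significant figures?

38.1

Z is at the origin; ZA is horizontal with |ZA| = 41.0 and A on the −x side, so A = (-41.0, 0.00). A1 meets ZA tangentially, so GA is at right angles to ZA, so G = A + (0, 8.7) = (-41.0, 8.70). On A1, A sits at bearing -90° from G; a 56° counterclockwise sweep puts H at bearing -34°, so H = G + 8.7·(cos -34°, sin -34°) = (-33.8, 3.84). Since A1 is tangent to HE there, GH ⟂ HE, so HE runs along (−sin -34°, cos -34°); with |HE| = 39.0, E = (-12.0, 36.2). Then |ZE| = |E − Z| = 38.1.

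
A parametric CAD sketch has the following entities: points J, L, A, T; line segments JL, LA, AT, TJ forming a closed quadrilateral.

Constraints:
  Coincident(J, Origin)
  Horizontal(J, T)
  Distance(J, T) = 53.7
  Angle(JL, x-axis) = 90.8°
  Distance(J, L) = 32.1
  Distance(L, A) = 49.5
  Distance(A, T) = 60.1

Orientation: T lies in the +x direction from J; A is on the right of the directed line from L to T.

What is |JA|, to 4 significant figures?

17.71

J is at the origin; JT is horizontal with |JT| = 53.7 and T in +x, so T = (53.7, 0). JL runs at 90.8° with |JL| = 32.1, so L = (-0.4482, 32.10). A is determined by |LA| = 49.5 and |AT| = 60.1 together: it lies at the intersection of circle(L, 49.5) and circle(T, 60.1). With |LT| = 62.95, the foot of the radical line on LT is 22.24 from L and the perpendicular offset is √(49.5² − 22.24²) = 44.22. Taking the right-of-LT solution: A = (-3.861, -17.29).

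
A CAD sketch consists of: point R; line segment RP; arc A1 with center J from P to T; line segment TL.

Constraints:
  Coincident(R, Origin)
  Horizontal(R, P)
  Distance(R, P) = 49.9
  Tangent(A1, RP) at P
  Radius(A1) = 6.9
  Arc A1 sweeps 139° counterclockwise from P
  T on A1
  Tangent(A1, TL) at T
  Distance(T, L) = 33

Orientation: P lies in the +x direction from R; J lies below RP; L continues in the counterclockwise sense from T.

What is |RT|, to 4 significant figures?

46.96

R is at the origin; R and P share the same y with |RP| = 49.9 and P on the +x side, so P = (49.90, 0.000). Since A1 is tangent to RP there, JP ⟂ RP, so J = P + (0, -6.9) = (49.90, -6.900). On A1, P sits at bearing 90° from J; a 139° counterclockwise sweep puts T at bearing 229°, so T = J + 6.9·(cos 229°, sin 229°) = (45.37, -12.11). Then |RT| = |T − R| = 46.96.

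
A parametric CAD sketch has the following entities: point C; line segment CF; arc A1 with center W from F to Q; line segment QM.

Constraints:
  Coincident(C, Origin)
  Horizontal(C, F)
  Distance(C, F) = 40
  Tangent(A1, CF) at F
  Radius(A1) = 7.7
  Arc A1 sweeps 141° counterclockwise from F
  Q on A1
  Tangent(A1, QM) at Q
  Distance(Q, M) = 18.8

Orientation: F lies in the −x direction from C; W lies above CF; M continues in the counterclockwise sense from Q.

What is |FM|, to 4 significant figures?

27.32

On A1, F sits at bearing -90° from W; a 141° counterclockwise sweep puts Q at bearing 51°, so Q = W + 7.7·(cos 51°, sin 51°) = (-35.15, 13.68). A1 meets QM tangentially, so WQ is at right angles to QM, so QM runs along (−sin 51°, cos 51°); with |QM| = 18.8, M = (-49.76, 25.52). Then |FM| = |M − F| = 27.32.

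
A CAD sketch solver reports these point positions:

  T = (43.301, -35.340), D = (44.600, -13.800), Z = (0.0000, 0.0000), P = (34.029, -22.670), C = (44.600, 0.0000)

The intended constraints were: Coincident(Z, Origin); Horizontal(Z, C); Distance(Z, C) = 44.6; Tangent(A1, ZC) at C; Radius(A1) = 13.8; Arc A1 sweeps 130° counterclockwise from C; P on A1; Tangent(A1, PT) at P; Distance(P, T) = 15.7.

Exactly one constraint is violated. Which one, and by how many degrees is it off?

Tangent(A1, PT) at P — off by 3.80°.

Z = (0.00, 0.00) ✓; Z.y = 0.00, C.y = 0.00 ✓; |ZC| = 44.60 ✓; ∠(DC, CZ) = 90.00° ✓; |DC| = 13.80 ✓; bearing(D→P) − bearing(D→C) = 130.0° ✓; |DP| = 13.80 ✓; ∠(DP, PT) = 93.80° ✗; |PT| = 15.70 ✓.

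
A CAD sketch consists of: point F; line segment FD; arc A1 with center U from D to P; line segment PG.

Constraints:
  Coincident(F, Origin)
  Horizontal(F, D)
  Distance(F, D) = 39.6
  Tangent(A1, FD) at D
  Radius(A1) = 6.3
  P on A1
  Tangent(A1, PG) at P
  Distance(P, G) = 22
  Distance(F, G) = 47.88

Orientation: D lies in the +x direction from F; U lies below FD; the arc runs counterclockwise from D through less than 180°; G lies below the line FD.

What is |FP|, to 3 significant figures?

34.3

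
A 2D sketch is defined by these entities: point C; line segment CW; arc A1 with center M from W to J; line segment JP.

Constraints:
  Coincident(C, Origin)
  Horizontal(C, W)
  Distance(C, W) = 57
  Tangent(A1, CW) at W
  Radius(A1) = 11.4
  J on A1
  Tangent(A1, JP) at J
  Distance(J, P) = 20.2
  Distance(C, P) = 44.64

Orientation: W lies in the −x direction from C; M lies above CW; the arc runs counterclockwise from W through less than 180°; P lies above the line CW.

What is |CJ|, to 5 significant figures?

47.281

C is at the origin; C and W share the same y with |CW| = 57.0 and W on the −x side, so W = (-57.000, 0.0000). The tangent condition forces MW to be normal to CW, so M = W + (0, 11.4) = (-57.000, 11.400). Since MJ ⟂ JP (tangency), |MP| = √(11.4² + 20.2²) = 23.195 regardless of where J sits on A1. So P lies on both circle(C, 44.64) and circle(M, 23.195); the above-CW intersection is P = (-37.583, 24.088). J is the foot of the tangent from P: J = (-46.879, 6.1540).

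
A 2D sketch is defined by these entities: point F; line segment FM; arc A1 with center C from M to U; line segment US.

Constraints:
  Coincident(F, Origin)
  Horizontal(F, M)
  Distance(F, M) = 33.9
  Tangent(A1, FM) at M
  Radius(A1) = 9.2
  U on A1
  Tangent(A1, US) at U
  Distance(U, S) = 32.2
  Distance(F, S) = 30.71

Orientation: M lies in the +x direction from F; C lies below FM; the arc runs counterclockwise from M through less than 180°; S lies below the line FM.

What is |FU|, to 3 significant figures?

26.7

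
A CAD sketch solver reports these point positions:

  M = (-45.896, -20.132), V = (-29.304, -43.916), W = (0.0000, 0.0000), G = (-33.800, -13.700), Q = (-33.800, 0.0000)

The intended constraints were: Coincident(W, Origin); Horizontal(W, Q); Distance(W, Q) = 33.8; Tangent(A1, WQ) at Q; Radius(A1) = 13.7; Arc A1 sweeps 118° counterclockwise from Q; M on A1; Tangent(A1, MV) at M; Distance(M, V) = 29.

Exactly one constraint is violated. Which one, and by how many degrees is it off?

Tangent(A1, MV) at M — off by 6.90°.

W = (0.00, 0.00) ✓; W.y = 0.00, Q.y = 0.00 ✓; |WQ| = 33.80 ✓; ∠(GQ, QW) = 90.00° ✓; |GQ| = 13.70 ✓; bearing(G→M) − bearing(G→Q) = 118.0° ✓; |GM| = 13.70 ✓; ∠(GM, MV) = 83.10° ✗; |MV| = 29.00 ✓.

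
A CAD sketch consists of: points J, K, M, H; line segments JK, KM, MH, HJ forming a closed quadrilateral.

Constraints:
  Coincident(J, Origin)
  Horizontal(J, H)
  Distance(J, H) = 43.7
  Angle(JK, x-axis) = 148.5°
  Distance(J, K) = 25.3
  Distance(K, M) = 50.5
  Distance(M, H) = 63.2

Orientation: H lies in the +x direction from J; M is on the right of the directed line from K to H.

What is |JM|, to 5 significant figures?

36.581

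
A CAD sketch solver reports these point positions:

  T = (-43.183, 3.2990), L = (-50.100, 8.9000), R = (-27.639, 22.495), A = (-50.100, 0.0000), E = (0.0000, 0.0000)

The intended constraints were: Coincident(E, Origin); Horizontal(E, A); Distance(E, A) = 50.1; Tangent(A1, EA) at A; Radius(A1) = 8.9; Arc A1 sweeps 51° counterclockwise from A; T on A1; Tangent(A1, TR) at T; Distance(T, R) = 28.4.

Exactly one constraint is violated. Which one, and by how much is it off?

Distance(T, R) = 28.4 — off by 3.70.

E = (0.00, 0.00) ✓; E.y = 0.00, A.y = 0.00 ✓; |EA| = 50.10 ✓; ∠(LA, AE) = 90.00° ✓; |LA| = 8.900 ✓; bearing(L→T) − bearing(L→A) = 51.00° ✓; |LT| = 8.900 ✓; ∠(LT, TR) = 90.00° ✓; |TR| = 24.70 ✗.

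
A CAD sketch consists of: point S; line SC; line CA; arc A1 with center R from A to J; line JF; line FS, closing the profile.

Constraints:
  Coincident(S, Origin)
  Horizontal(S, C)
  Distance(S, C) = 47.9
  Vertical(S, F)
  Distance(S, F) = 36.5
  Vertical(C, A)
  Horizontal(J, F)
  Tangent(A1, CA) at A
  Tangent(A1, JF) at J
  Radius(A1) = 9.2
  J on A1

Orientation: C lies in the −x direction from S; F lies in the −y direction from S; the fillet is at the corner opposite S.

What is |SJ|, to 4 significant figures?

53.20

S is at the origin; S and C share the same y with |SC| = 47.9 and C on the −x side, so C = (-47.90, 0.000). S and F share the same x with |SF| = 36.5 and F on the −y side, so F = (0.000, -36.50). The virtual corner opposite S is at (-47.90, -36.50). The tangent condition forces RA to be normal to CA and tangency of A1 to JF means the radius RJ is perpendicular to JF, with radius 9.2, so the center R sits 9.2 in from both sides at R = (-38.70, -27.30). That places the tangent points at A = (-47.90, -27.30) on CA and J = (-38.70, -36.50) on JF. Then |SJ| = |J − S| = 53.20.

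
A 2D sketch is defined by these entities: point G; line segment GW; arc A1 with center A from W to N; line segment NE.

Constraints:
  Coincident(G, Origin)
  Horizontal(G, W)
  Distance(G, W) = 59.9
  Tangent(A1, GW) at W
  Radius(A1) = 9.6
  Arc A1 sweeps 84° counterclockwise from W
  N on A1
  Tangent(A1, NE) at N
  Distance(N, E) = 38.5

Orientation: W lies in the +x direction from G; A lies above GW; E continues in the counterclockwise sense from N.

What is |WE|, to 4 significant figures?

48.81

G is at the origin; G and W share the same y with |GW| = 59.9 and W on the +x side, so W = (59.90, 0.000). Tangency of A1 to GW means the radius AW is perpendicular to GW, so A = W + (0, 9.6) = (59.90, 9.600). On A1, W sits at bearing -90° from A; an 84° counterclockwise sweep puts N at bearing -6°, so N = A + 9.6·(cos -6°, sin -6°) = (69.45, 8.597). A1 meets NE tangentially, so AN is at right angles to NE, so NE runs along (−sin -6°, cos -6°); with |NE| = 38.5, E = (73.47, 46.89). Then |WE| = |E − W| = 48.81.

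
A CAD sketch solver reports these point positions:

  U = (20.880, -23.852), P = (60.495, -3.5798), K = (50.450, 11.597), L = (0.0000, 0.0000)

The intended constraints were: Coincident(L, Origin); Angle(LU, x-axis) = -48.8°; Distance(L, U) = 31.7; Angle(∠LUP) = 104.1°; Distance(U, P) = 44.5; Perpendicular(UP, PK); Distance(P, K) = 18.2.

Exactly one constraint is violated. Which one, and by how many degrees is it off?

Perpendicular(UP, PK) — off by 6.40°.

L = (0.00, 0.00) ✓; LU at -48.80° ✓; |LU| = 31.70 ✓; ∠LUP = 104.1° ✓; |UP| = 44.50 ✓; ∠(UP, PK) = 96.40° ✗; |PK| = 18.20 ✓.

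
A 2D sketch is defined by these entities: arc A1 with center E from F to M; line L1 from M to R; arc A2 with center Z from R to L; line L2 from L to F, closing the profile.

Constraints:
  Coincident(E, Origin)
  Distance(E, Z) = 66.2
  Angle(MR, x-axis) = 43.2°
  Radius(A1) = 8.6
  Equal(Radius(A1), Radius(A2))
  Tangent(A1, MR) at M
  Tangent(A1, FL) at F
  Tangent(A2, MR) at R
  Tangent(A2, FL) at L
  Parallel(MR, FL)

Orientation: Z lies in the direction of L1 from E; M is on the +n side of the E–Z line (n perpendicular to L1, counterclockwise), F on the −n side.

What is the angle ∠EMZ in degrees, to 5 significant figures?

82.598°

The slot axis is L1's direction at 43.2°, so u = (cos 43.2°, sin 43.2°) = (0.72897, 0.68455) and n = (−sin 43.2°, cos 43.2°) = (-0.68455, 0.72897). E is at the origin and Z lies 66.2 along u from E, so Z = 66.2·u = (48.258, 45.317). Tangency of A1 to both parallel lines with radius 8.6 puts M and F at E ± 8.6·n: M = (-5.8871, 6.2691), F = (5.8871, -6.2691). Then cos ∠EMZ = ME·MZ / (|ME||MZ|), giving 82.598°.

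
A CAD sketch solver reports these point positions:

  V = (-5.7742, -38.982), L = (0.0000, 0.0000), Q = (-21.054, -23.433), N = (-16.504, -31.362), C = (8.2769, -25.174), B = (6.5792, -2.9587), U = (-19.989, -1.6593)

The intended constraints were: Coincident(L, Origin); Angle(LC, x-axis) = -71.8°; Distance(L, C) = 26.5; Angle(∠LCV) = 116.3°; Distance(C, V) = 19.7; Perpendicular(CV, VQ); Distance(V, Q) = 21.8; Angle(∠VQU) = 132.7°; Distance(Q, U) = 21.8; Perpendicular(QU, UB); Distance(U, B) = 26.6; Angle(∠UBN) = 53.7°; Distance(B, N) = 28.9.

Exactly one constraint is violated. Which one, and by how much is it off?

Distance(B, N) = 28.9 — off by 7.70.

L = (0.00, 0.00) ✓; LC at -71.80° ✓; |LC| = 26.50 ✓; ∠LCV = 116.3° ✓; |CV| = 19.70 ✓; ∠(CV, VQ) = 90.00° ✓; |VQ| = 21.80 ✓; ∠VQU = 132.7° ✓; |QU| = 21.80 ✓; ∠(QU, UB) = 90.00° ✓; |UB| = 26.60 ✓; ∠UBN = 53.70° ✓; |BN| = 36.60 ✗.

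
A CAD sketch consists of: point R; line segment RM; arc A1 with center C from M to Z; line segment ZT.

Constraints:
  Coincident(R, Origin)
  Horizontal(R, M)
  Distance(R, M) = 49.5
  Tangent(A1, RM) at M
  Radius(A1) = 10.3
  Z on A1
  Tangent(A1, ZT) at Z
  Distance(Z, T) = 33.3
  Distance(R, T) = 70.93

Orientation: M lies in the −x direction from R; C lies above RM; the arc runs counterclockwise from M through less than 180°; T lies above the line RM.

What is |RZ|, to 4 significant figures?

42.93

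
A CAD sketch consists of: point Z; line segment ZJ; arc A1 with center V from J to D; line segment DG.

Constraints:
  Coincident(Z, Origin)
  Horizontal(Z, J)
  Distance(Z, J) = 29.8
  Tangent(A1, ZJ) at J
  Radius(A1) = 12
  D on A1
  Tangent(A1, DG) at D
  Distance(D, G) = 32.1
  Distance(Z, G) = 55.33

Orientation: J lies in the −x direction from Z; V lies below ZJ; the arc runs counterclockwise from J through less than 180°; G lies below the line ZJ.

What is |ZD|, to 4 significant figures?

44.12

Z is at the origin; Z and J share the same y with |ZJ| = 29.8 and J on the −x side, so J = (-29.80, 0.000). Tangency of A1 to ZJ means the radius VJ is perpendicular to ZJ, so V = J + (0, -12) = (-29.80, -12.00). Since VD ⟂ DG (tangency), |VG| = √(12.0² + 32.1²) = 34.27 regardless of where D sits on A1. So G lies on both circle(Z, 55.33) and circle(V, 34.27); the below-ZJ intersection is G = (-30.35, -46.27). D is the foot of the tangent from G: D = (-41.11, -16.02).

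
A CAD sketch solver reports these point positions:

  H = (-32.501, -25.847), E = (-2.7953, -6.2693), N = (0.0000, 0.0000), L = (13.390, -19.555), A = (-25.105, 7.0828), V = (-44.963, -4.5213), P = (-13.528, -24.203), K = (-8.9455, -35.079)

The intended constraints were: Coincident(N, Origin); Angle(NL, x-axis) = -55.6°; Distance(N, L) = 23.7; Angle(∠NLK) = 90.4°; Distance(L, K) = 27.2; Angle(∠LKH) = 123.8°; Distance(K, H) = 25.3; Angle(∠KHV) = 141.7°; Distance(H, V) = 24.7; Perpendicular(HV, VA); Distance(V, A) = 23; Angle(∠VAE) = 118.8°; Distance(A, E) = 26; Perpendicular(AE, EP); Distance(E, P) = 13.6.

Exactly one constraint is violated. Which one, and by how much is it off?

Distance(E, P) = 13.6 — off by 7.30.

N = (0.00, 0.00) ✓; NL at -55.60° ✓; |NL| = 23.70 ✓; ∠NLK = 90.40° ✓; |LK| = 27.20 ✓; ∠LKH = 123.8° ✓; |KH| = 25.30 ✓; ∠KHV = 141.7° ✓; |HV| = 24.70 ✓; ∠(HV, VA) = 90.00° ✓; |VA| = 23.00 ✓; ∠VAE = 118.8° ✓; |AE| = 26.00 ✓; ∠(AE, EP) = 90.00° ✓; |EP| = 20.90 ✗.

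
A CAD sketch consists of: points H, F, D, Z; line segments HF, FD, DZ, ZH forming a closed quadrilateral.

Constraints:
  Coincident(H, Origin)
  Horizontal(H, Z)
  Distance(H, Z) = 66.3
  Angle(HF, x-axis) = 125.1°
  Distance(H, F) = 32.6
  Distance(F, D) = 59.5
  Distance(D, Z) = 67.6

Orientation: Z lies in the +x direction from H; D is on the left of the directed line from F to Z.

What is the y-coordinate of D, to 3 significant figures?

58.1

Checks: |HZ| = 66.30 ✓; |HF| = 32.60 ✓; |FD| = 59.50 ✓; |DZ| = 67.60 ✓.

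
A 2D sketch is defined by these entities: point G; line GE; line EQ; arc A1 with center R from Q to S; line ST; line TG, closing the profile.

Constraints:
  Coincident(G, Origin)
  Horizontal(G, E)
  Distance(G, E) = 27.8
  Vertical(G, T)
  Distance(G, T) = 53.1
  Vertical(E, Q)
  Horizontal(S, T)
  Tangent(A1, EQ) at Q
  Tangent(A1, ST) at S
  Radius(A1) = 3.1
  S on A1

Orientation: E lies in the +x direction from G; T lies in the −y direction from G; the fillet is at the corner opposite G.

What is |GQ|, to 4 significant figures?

57.21

G is at the origin; GE is horizontal with |GE| = 27.8 and E on the +x side, so E = (27.80, 0.000). GT is vertical with |GT| = 53.1 and T on the −y side, so T = (0.000, -53.10). The virtual corner opposite G is at (27.80, -53.10). The tangent condition forces RQ to be normal to EQ and since A1 is tangent to ST there, RS ⟂ ST, with radius 3.1, so the center R sits 3.1 in from both sides at R = (24.70, -50.00). That places the tangent points at Q = (27.80, -50.00) on EQ and S = (24.70, -53.10) on ST. Then |GQ| = |Q − G| = 57.21.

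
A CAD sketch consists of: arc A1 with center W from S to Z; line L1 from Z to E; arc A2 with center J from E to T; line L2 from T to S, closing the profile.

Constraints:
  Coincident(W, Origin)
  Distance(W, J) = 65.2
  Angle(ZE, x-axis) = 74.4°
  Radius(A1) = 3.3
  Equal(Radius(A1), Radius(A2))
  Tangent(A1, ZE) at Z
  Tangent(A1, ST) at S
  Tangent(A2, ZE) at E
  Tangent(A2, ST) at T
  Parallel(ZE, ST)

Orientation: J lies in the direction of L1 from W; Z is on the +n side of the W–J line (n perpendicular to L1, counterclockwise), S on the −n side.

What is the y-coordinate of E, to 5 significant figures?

63.686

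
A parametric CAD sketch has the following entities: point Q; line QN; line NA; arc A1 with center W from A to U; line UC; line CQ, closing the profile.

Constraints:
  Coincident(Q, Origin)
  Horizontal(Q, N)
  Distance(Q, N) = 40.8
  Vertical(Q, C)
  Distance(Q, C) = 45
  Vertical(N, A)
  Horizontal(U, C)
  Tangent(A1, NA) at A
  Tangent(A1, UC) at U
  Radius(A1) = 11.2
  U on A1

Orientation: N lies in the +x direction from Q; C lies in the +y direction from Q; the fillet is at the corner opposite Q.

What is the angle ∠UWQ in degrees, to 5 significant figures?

138.79°

Q is at the origin; Q and N share the same y with |QN| = 40.8 and N on the +x side, so N = (40.800, 0.0000). Q and C share the same x with |QC| = 45.0 and C on the +y side, so C = (0.0000, 45.000). The virtual corner opposite Q is at (40.800, 45.000). Since A1 is tangent to NA there, WA ⟂ NA and A1 meets UC tangentially, so WU is at right angles to UC, with radius 11.2, so the center W sits 11.2 in from both sides at W = (29.600, 33.800). That places the tangent points at A = (40.800, 33.800) on NA and U = (29.600, 45.000) on UC. Then cos ∠UWQ = WU·WQ / (|WU||WQ|), giving 138.79°.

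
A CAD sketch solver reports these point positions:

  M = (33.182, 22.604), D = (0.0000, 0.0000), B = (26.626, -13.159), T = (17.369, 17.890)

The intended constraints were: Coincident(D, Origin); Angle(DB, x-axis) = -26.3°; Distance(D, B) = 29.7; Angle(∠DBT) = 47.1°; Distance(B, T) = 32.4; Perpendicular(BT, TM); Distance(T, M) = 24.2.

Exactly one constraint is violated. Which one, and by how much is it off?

Distance(T, M) = 24.2 — off by 7.70.

D = (0.00, 0.00) ✓; DB at -26.30° ✓; |DB| = 29.70 ✓; ∠DBT = 47.10° ✓; |BT| = 32.40 ✓; ∠(BT, TM) = 90.00° ✓; |TM| = 16.50 ✗.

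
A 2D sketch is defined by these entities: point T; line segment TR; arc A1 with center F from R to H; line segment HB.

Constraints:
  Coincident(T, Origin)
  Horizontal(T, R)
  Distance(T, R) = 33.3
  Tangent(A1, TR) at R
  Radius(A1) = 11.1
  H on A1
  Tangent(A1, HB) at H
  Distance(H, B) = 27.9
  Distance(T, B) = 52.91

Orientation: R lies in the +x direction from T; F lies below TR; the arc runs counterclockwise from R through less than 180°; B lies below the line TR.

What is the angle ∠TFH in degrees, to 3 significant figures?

40.1°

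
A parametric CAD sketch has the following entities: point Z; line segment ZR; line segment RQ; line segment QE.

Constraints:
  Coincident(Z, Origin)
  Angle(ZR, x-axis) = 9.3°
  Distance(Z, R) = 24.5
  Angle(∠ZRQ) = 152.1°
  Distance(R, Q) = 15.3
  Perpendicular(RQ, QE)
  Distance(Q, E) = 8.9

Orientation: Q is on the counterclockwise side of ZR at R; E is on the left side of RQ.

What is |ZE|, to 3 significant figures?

37.0

Z is at the origin; ZR runs at 9.3° with length 24.5, so R = 24.5·(cos 9.3°, sin 9.3°) = (24.2, 3.96). ∠ZRQ = 152.1°, so RQ runs at 9.3° + (180° − 152.1°) = 37.2° from the x-axis; with |RQ| = 15.3, Q = R + 15.3·(cos 37.2°, sin 37.2°) = (36.4, 13.2). The perpendicularity gives QE at right angles to RQ; with |QE| = 8.9 on the left of RQ, E = Q + 8.9·(-0.605, 0.797) = (31.0, 20.3). Then |ZE| = |E − Z| = 37.0.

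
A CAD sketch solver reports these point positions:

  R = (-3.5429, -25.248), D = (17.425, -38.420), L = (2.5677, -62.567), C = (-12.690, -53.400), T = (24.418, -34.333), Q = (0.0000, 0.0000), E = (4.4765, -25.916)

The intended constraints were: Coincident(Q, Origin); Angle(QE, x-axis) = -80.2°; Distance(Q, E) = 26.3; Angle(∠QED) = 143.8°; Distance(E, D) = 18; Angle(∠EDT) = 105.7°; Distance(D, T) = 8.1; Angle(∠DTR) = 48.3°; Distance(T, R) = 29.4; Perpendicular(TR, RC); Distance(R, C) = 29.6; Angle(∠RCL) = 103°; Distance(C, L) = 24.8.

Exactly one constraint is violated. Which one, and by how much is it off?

Distance(C, L) = 24.8 — off by 7.00.

Q = (0.00, 0.00) ✓; QE at -80.20° ✓; |QE| = 26.30 ✓; ∠QED = 143.8° ✓; |ED| = 18.00 ✓; ∠EDT = 105.7° ✓; |DT| = 8.100 ✓; ∠DTR = 48.30° ✓; |TR| = 29.40 ✓; ∠(TR, RC) = 90.00° ✓; |RC| = 29.60 ✓; ∠RCL = 103.0° ✓; |CL| = 17.80 ✗.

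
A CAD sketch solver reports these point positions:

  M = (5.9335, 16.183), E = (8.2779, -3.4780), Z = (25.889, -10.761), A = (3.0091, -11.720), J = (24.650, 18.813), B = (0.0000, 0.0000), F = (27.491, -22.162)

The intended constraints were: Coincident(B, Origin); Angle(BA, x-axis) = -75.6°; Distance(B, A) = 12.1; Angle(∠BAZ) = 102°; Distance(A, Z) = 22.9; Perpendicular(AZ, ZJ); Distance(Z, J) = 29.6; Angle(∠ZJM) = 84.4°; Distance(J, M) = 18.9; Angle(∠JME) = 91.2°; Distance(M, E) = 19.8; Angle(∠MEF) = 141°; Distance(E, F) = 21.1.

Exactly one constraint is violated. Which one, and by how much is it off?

Distance(E, F) = 21.1 — off by 5.70.

B = (0.00, 0.00) ✓; BA at -75.60° ✓; |BA| = 12.10 ✓; ∠BAZ = 102.0° ✓; |AZ| = 22.90 ✓; ∠(AZ, ZJ) = 90.00° ✓; |ZJ| = 29.60 ✓; ∠ZJM = 84.40° ✓; |JM| = 18.90 ✓; ∠JME = 91.20° ✓; |ME| = 19.80 ✓; ∠MEF = 141.0° ✓; |EF| = 26.80 ✗.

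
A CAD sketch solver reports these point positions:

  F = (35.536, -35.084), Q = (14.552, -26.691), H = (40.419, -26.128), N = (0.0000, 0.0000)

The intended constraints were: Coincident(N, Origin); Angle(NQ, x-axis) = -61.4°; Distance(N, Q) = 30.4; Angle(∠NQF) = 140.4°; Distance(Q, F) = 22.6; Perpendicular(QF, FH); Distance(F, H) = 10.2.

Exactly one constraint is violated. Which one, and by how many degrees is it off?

Perpendicular(QF, FH) — off by 6.80°.

N = (0.00, 0.00) ✓; NQ at -61.40° ✓; |NQ| = 30.40 ✓; ∠NQF = 140.4° ✓; |QF| = 22.60 ✓; ∠(QF, FH) = 83.20° ✗; |FH| = 10.20 ✓.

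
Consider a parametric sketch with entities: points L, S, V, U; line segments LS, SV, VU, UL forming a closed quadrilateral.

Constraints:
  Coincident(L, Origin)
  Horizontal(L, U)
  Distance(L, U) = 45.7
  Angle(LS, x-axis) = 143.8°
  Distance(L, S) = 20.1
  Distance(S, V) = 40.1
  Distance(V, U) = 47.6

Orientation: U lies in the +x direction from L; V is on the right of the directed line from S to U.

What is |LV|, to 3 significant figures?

23.1

L is at the origin; L and U share the same y with |LU| = 45.7 and U in +x, so U = (45.7, 0). LS runs at 143.8° with |LS| = 20.1, so S = (-16.2, 11.9). V is determined by |SV| = 40.1 and |VU| = 47.6 together: it lies at the intersection of circle(S, 40.1) and circle(U, 47.6). With |SU| = 63.0, the foot of the radical line on SU is 26.3 from S and the perpendicular offset is √(40.1² − 26.3²) = 30.3. Taking the right-of-SU solution: V = (3.92, -22.8).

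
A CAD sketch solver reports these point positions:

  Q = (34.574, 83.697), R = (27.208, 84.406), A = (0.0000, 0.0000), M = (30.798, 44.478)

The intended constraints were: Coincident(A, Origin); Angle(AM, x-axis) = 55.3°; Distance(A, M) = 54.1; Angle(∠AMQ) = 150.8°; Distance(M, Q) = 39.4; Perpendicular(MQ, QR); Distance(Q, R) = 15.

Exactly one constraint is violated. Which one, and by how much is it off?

Distance(Q, R) = 15 — off by 7.60.

A = (0.00, 0.00) ✓; AM at 55.30° ✓; |AM| = 54.10 ✓; ∠AMQ = 150.8° ✓; |MQ| = 39.40 ✓; ∠(MQ, QR) = 90.00° ✓; |QR| = 7.400 ✗.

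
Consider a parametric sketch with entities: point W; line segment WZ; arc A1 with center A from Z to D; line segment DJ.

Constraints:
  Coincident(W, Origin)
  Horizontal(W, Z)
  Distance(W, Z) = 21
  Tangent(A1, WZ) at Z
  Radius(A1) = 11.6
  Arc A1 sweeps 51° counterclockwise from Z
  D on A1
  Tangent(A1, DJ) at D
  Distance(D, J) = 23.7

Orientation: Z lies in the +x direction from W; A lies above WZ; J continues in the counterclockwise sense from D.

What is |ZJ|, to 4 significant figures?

33.00

On A1, Z sits at bearing -90° from A; a 51° counterclockwise sweep puts D at bearing -39°, so D = A + 11.6·(cos -39°, sin -39°) = (30.01, 4.300). A1 meets DJ tangentially, so AD is at right angles to DJ, so DJ runs along (−sin -39°, cos -39°); with |DJ| = 23.7, J = (44.93, 22.72). Then |ZJ| = |J − Z| = 33.00.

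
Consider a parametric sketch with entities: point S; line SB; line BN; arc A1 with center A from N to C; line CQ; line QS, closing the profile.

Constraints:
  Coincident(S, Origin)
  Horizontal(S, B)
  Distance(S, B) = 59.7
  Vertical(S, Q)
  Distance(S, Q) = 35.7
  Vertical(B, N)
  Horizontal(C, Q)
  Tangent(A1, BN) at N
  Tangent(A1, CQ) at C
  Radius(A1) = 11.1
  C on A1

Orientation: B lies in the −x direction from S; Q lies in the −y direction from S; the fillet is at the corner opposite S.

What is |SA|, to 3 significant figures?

54.5

S is at the origin; S and B share the same y with |SB| = 59.7 and B on the −x side, so B = (-59.7, 0.00). SQ is vertical with |SQ| = 35.7 and Q on the −y side, so Q = (0.00, -35.7). The virtual corner opposite S is at (-59.7, -35.7). A1 meets BN tangentially, so AN is at right angles to BN and tangency of A1 to CQ means the radius AC is perpendicular to CQ, with radius 11.1, so the center A sits 11.1 in from both sides at A = (-48.6, -24.6). Then |SA| = |A − S| = 54.5.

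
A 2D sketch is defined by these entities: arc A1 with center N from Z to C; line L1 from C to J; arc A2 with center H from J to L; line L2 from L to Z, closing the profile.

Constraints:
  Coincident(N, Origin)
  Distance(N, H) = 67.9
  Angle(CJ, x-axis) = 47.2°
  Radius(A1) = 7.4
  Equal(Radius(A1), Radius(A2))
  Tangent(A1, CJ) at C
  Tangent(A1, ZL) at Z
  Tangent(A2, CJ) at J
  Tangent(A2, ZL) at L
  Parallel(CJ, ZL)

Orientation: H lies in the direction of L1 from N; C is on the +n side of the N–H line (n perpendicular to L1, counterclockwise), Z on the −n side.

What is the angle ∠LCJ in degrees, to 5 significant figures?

12.296°

The slot axis is L1's direction at 47.2°, so u = (cos 47.2°, sin 47.2°) = (0.67944, 0.73373) and n = (−sin 47.2°, cos 47.2°) = (-0.73373, 0.67944). N is at the origin and H lies 67.9 along u from N, so H = 67.9·u = (46.134, 49.820). Tangency of A1 to both parallel lines with radius 7.4 puts C and Z at N ± 7.4·n: C = (-5.4296, 5.0279), Z = (5.4296, -5.0279). Equal radii place J and L the same way about H: J = H + 7.4·n = (40.704, 54.848), L = H − 7.4·n = (51.564, 44.792). Then cos ∠LCJ = CL·CJ / (|CL||CJ|), giving 12.296°.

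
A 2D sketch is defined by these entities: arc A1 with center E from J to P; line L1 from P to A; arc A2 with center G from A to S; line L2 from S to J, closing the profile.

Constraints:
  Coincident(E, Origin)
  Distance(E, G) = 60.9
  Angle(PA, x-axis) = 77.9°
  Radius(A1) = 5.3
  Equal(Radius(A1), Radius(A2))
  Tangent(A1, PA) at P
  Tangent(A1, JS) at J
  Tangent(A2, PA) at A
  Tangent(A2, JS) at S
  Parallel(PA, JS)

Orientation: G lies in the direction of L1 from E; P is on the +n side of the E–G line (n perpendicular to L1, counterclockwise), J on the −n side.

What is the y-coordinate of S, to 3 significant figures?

58.4

The slot axis is L1's direction at 77.9°, so u = (cos 77.9°, sin 77.9°) = (0.210, 0.978) and n = (−sin 77.9°, cos 77.9°) = (-0.978, 0.210). E is at the origin and G lies 60.9 along u from E, so G = 60.9·u = (12.8, 59.5). Tangency of A1 to both parallel lines with radius 5.3 puts P and J at E ± 5.3·n: P = (-5.18, 1.11), J = (5.18, -1.11). Equal radii place A and S the same way about G: A = G + 5.3·n = (7.58, 60.7), S = G − 5.3·n = (17.9, 58.4). So S.y = 58.4.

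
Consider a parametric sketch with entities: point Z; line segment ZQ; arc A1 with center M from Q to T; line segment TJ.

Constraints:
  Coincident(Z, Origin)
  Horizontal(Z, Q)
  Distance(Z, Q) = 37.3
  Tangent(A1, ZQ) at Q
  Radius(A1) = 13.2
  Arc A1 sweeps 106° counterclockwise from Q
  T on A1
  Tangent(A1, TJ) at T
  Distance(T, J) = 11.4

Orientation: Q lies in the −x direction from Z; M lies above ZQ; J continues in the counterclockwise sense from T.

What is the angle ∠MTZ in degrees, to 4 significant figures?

129.6°

A1 meets ZQ tangentially, so MQ is at right angles to ZQ, so M = Q + (0, 13.2) = (-37.30, 13.20). On A1, Q sits at bearing -90° from M; a 106° counterclockwise sweep puts T at bearing 16°, so T = M + 13.2·(cos 16°, sin 16°) = (-24.61, 16.84). Then cos ∠MTZ = TM·TZ / (|TM||TZ|), giving 129.6°.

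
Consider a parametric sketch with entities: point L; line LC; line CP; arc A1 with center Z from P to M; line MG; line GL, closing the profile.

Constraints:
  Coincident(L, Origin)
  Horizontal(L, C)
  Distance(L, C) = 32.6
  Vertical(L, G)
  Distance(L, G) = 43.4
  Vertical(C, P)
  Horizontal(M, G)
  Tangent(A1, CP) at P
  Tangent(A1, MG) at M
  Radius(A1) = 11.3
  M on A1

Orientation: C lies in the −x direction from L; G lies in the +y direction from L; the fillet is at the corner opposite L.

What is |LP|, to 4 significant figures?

45.75

The virtual corner opposite L is at (-32.60, 43.40). The tangent condition forces ZP to be normal to CP and A1 meets MG tangentially, so ZM is at right angles to MG, with radius 11.3, so the center Z sits 11.3 in from both sides at Z = (-21.30, 32.10). That places the tangent points at P = (-32.60, 32.10) on CP and M = (-21.30, 43.40) on MG. Then |LP| = |P − L| = 45.75.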